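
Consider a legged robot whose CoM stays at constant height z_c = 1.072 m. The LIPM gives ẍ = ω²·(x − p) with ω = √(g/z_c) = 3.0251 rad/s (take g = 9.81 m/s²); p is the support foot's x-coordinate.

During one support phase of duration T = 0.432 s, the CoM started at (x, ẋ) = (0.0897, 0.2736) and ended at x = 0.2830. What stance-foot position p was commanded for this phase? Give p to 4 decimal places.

ωT = 3.0251·0.432 = 1.306843; cosh(ωT) = 1.982583, sinh(ωT) = 1.711910
x(T) = p + (x₀−p)·cosh(ωT) + (ẋ₀/ω)·sinh(ωT) ⇒ p·(1 − cosh) = x(T) − x₀·cosh − (ẋ₀/ω)·sinh
numerator   = 0.2830 − (0.0897)·1.982583 − (0.2736/3.0251)·1.711910 = -0.049668
denominator = 1 − 1.982583 = -0.982583
p = -0.049668 / -0.982583 = 0.0505

p = 0.0505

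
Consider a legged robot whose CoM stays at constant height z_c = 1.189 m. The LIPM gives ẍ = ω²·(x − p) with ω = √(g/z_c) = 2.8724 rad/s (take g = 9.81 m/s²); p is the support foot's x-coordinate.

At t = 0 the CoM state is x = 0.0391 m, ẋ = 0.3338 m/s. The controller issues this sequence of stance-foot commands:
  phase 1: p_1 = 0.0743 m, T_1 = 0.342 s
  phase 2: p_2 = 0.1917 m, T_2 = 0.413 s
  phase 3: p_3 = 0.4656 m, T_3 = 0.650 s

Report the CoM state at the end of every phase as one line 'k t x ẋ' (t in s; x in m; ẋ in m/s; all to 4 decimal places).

1 0.3420 0.1541 0.3922
2 0.7550 0.3272 0.5418
3 1.4050 0.6026 0.5388

phase 1: p=0.0743, T=0.342, ωT=0.982361, cosh=1.522590, sinh=1.148164; start (x,ẋ)=(0.039100, 0.333800) → end (x,ẋ)=(0.154132, 0.392151)
phase 2: p=0.1917, T=0.413, ωT=1.186301, cosh=1.790147, sinh=1.484798; start (x,ẋ)=(0.154132, 0.392151) → end (x,ẋ)=(0.327159, 0.541785)
phase 3: p=0.4656, T=0.650, ωT=1.867060, cosh=3.311913, sinh=3.157336; start (x,ẋ)=(0.327159, 0.541785) → end (x,ẋ)=(0.602624, 0.538804)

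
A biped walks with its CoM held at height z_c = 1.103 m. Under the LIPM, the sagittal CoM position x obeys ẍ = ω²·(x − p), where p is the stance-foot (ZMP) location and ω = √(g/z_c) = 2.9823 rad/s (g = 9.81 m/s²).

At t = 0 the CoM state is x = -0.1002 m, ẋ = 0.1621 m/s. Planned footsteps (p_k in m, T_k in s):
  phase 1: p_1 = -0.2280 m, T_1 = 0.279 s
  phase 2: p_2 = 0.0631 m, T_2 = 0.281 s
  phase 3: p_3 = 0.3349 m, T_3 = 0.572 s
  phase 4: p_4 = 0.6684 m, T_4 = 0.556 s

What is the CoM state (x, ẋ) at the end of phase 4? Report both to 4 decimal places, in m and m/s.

phase 1: p=-0.2280, T=0.279, ωT=0.832062, cosh=1.366601, sinh=0.931450; start (x,ẋ)=(-0.100200, 0.162100) → end (x,ẋ)=(-0.002720, 0.576537)
phase 2: p=0.0631, T=0.281, ωT=0.838026, cosh=1.372182, sinh=0.939618; start (x,ẋ)=(-0.002720, 0.576537) → end (x,ẋ)=(0.154429, 0.606671)
phase 3: p=0.3349, T=0.572, ωT=1.705876, cosh=2.843909, sinh=2.662296; start (x,ẋ)=(0.154429, 0.606671) → end (x,ẋ)=(0.363232, 0.292421)
phase 4: p=0.6684, T=0.556, ωT=1.658159, cosh=2.720063, sinh=2.529573; start (x,ẋ)=(0.363232, 0.292421) → end (x,ẋ)=(0.086353, -1.506770)

x = 0.0864, ẋ = -1.5068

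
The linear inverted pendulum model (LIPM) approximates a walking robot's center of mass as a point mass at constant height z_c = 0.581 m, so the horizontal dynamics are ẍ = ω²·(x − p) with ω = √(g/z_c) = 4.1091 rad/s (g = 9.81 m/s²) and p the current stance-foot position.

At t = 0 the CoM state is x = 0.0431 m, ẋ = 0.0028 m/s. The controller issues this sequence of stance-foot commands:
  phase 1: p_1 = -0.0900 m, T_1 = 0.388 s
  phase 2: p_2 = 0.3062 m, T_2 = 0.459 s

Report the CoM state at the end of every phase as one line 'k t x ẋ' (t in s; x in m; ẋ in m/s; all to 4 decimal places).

phase 1: p=-0.0900, T=0.388, ωT=1.594331, cosh=2.564038, sinh=2.360994; start (x,ẋ)=(0.043100, 0.002800) → end (x,ẋ)=(0.252882, 1.298457)
phase 2: p=0.3062, T=0.459, ωT=1.886077, cosh=3.372558, sinh=3.220893; start (x,ẋ)=(0.252882, 1.298457) → end (x,ẋ)=(1.144170, 3.673464)

1 0.3880 0.2529 1.2985
2 0.8470 1.1442 3.6735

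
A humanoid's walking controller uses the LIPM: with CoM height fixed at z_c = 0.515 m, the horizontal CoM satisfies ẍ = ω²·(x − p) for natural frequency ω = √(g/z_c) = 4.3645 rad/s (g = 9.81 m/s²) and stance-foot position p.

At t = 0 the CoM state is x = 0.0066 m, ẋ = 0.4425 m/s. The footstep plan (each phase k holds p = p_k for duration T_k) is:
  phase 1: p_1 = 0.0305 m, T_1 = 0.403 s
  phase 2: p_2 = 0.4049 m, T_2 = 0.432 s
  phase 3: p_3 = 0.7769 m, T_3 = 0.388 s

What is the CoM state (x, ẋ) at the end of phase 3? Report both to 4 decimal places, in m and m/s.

phase 1: p=0.0305, T=0.403, ωT=1.758893, cosh=2.989122, sinh=2.816887; start (x,ẋ)=(0.006600, 0.442500) → end (x,ẋ)=(0.244653, 1.028853)
phase 2: p=0.4049, T=0.432, ωT=1.885464, cosh=3.370585, sinh=3.218826; start (x,ẋ)=(0.244653, 1.028853) → end (x,ẋ)=(0.623556, 1.216601)
phase 3: p=0.7769, T=0.388, ωT=1.693426, cosh=2.810984, sinh=2.627096; start (x,ẋ)=(0.623556, 1.216601) → end (x,ẋ)=(1.078153, 1.661609)

x = 1.0782, ẋ = 1.6616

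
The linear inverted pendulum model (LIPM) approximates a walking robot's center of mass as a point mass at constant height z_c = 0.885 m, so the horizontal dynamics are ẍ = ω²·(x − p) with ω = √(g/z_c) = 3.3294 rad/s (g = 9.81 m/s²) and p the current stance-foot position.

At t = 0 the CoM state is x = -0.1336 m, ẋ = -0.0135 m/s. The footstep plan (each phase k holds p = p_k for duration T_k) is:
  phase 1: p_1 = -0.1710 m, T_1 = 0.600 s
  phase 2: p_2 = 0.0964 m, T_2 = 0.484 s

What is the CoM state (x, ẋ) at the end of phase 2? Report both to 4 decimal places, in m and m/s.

phase 1: p=-0.1710, T=0.600, ωT=1.997640, cosh=3.753647, sinh=3.617992; start (x,ẋ)=(-0.133600, -0.013500) → end (x,ẋ)=(-0.045284, 0.399837)
phase 2: p=0.0964, T=0.484, ωT=1.611430, cosh=2.604785, sinh=2.405183; start (x,ẋ)=(-0.045284, 0.399837) → end (x,ẋ)=(0.016189, -0.093090)

x = 0.0162, ẋ = -0.0931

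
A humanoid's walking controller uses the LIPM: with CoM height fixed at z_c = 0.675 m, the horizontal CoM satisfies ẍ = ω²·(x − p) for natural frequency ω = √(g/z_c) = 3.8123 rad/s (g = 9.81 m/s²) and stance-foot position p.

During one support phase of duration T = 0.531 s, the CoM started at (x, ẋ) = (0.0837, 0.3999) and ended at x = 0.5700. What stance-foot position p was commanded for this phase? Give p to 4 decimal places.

ωT = 3.8123·0.531 = 2.024331; cosh(ωT) = 3.851564, sinh(ωT) = 3.719482
x(T) = p + (x₀−p)·cosh(ωT) + (ẋ₀/ω)·sinh(ωT) ⇒ p·(1 − cosh) = x(T) − x₀·cosh − (ẋ₀/ω)·sinh
numerator   = 0.5700 − (0.0837)·3.851564 − (0.3999/3.8123)·3.719482 = -0.142540
denominator = 1 − 3.851564 = -2.851564
p = -0.142540 / -2.851564 = 0.0500

p = 0.0500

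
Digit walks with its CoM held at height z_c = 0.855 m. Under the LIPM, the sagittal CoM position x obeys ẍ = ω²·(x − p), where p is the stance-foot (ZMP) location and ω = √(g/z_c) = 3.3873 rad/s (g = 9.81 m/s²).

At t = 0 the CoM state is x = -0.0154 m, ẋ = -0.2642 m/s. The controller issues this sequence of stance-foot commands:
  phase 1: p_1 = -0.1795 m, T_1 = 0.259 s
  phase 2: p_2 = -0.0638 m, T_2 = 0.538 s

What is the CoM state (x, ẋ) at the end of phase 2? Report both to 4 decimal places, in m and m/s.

x = 0.2175, ẋ = 0.9610

phase 1: p=-0.1795, T=0.259, ωT=0.877311, cosh=1.410162, sinh=0.994262; start (x,ẋ)=(-0.015400, -0.264200) → end (x,ẋ)=(-0.025642, 0.180102)
phase 2: p=-0.0638, T=0.538, ωT=1.822367, cosh=3.174065, sinh=3.012422; start (x,ẋ)=(-0.025642, 0.180102) → end (x,ẋ)=(0.217485, 0.961017)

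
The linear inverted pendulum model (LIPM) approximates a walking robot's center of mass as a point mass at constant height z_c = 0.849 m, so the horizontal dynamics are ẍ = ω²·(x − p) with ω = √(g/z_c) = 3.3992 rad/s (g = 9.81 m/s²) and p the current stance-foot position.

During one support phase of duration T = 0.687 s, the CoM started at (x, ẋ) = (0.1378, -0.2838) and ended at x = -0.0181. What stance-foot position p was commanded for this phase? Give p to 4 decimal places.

ωT = 3.3992·0.687 = 2.335250; cosh(ωT) = 5.214416, sinh(ωT) = 5.117630
x(T) = p + (x₀−p)·cosh(ωT) + (ẋ₀/ω)·sinh(ωT) ⇒ p·(1 − cosh) = x(T) − x₀·cosh − (ẋ₀/ω)·sinh
numerator   = -0.0181 − (0.1378)·5.214416 − (-0.2838/3.3992)·5.117630 = -0.309374
denominator = 1 − 5.214416 = -4.214416
p = -0.309374 / -4.214416 = 0.0734

p = 0.0734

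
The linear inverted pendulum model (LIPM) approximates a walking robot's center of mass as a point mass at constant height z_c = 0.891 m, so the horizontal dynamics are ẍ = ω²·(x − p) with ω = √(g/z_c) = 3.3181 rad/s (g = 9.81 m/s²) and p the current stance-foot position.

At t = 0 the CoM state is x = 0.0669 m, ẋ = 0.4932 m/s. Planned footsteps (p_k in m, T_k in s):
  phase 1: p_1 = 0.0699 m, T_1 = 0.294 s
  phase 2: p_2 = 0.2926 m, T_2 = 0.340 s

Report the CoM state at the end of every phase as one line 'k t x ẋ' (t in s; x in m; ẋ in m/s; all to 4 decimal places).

phase 1: p=0.0699, T=0.294, ωT=0.975521, cosh=1.514773, sinh=1.137777; start (x,ẋ)=(0.066900, 0.493200) → end (x,ẋ)=(0.234474, 0.735760)
phase 2: p=0.2926, T=0.340, ωT=1.128154, cosh=1.706789, sinh=1.383159; start (x,ẋ)=(0.234474, 0.735760) → end (x,ẋ)=(0.500095, 0.989020)

1 0.2940 0.2345 0.7358
2 0.6340 0.5001 0.9890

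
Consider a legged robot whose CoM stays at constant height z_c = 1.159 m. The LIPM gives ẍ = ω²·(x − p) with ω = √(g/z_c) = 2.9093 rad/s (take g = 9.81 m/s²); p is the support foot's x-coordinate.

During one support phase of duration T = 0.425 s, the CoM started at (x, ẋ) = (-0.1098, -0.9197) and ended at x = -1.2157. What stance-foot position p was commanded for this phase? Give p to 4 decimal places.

p = 0.5910

ωT = 2.9093·0.425 = 1.236452; cosh(ωT) = 1.866895, sinh(ωT) = 1.576482
x(T) = p + (x₀−p)·cosh(ωT) + (ẋ₀/ω)·sinh(ωT) ⇒ p·(1 − cosh) = x(T) − x₀·cosh − (ẋ₀/ω)·sinh
numerator   = -1.2157 − (-0.1098)·1.866895 − (-0.9197/2.9093)·1.576482 = -0.512351
denominator = 1 − 1.866895 = -0.866895
p = -0.512351 / -0.866895 = 0.5910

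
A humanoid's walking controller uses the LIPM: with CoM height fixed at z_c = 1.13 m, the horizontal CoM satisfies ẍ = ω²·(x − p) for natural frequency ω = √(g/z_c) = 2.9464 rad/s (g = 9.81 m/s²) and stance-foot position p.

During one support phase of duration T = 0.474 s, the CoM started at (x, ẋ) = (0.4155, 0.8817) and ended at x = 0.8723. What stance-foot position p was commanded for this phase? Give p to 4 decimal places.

p = 0.5124

ωT = 2.9464·0.474 = 1.396594; cosh(ωT) = 2.144424, sinh(ωT) = 1.896986
x(T) = p + (x₀−p)·cosh(ωT) + (ẋ₀/ω)·sinh(ωT) ⇒ p·(1 − cosh) = x(T) − x₀·cosh − (ẋ₀/ω)·sinh
numerator   = 0.8723 − (0.4155)·2.144424 − (0.8817/2.9464)·1.896986 = -0.586375
denominator = 1 − 2.144424 = -1.144424
p = -0.586375 / -1.144424 = 0.5124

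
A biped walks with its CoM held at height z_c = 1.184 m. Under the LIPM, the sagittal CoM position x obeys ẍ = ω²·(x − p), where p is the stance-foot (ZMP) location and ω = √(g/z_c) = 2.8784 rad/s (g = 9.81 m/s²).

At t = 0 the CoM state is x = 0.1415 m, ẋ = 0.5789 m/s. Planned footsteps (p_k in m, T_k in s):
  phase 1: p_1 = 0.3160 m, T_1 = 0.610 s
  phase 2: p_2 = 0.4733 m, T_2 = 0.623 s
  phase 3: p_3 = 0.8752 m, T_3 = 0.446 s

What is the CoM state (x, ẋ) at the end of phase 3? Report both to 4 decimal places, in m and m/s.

phase 1: p=0.3160, T=0.610, ωT=1.755824, cosh=2.980490, sinh=2.807725; start (x,ẋ)=(0.141500, 0.578900) → end (x,ẋ)=(0.360590, 0.315139)
phase 2: p=0.4733, T=0.623, ωT=1.793243, cosh=3.087664, sinh=2.921245; start (x,ẋ)=(0.360590, 0.315139) → end (x,ẋ)=(0.445121, 0.025325)
phase 3: p=0.8752, T=0.446, ωT=1.283766, cosh=1.943602, sinh=1.666610; start (x,ẋ)=(0.445121, 0.025325) → end (x,ẋ)=(0.053961, -2.013941)

x = 0.0540, ẋ = -2.0139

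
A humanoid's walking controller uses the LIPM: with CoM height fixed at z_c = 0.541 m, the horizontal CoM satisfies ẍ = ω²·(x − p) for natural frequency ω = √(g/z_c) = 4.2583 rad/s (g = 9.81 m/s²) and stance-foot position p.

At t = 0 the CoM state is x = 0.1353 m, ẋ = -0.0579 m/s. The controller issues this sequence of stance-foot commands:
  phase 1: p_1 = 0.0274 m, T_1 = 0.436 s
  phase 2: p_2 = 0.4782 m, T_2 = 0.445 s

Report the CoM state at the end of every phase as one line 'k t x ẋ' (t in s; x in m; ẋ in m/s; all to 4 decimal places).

phase 1: p=0.0274, T=0.436, ωT=1.856619, cosh=3.279127, sinh=3.122927; start (x,ẋ)=(0.135300, -0.057900) → end (x,ẋ)=(0.338755, 1.245032)
phase 2: p=0.4782, T=0.445, ωT=1.894944, cosh=3.401250, sinh=3.250923; start (x,ẋ)=(0.338755, 1.245032) → end (x,ẋ)=(0.954411, 2.304275)

1 0.4360 0.3388 1.2450
2 0.8810 0.9544 2.3043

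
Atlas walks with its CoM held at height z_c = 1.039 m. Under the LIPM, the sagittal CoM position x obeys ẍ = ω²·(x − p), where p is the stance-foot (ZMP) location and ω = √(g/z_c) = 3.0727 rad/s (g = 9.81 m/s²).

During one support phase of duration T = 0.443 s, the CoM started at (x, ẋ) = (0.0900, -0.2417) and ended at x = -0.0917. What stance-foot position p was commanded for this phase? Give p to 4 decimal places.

p = 0.1256

ωT = 3.0727·0.443 = 1.361206; cosh(ωT) = 2.078623, sinh(ωT) = 1.822272
x(T) = p + (x₀−p)·cosh(ωT) + (ẋ₀/ω)·sinh(ωT) ⇒ p·(1 − cosh) = x(T) − x₀·cosh − (ẋ₀/ω)·sinh
numerator   = -0.0917 − (0.0900)·2.078623 − (-0.2417/3.0727)·1.822272 = -0.135435
denominator = 1 − 2.078623 = -1.078623
p = -0.135435 / -1.078623 = 0.1256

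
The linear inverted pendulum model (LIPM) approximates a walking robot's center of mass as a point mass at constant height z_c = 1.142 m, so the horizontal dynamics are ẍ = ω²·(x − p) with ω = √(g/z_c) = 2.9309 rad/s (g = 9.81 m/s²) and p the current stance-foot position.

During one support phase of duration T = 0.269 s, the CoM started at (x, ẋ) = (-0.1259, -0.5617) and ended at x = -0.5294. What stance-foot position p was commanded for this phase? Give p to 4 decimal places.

p = 0.5961

ωT = 2.9309·0.269 = 0.788412; cosh(ωT) = 1.327233, sinh(ωT) = 0.872667
x(T) = p + (x₀−p)·cosh(ωT) + (ẋ₀/ω)·sinh(ωT) ⇒ p·(1 − cosh) = x(T) − x₀·cosh − (ẋ₀/ω)·sinh
numerator   = -0.5294 − (-0.1259)·1.327233 − (-0.5617/2.9309)·0.872667 = -0.195057
denominator = 1 − 1.327233 = -0.327233
p = -0.195057 / -0.327233 = 0.5961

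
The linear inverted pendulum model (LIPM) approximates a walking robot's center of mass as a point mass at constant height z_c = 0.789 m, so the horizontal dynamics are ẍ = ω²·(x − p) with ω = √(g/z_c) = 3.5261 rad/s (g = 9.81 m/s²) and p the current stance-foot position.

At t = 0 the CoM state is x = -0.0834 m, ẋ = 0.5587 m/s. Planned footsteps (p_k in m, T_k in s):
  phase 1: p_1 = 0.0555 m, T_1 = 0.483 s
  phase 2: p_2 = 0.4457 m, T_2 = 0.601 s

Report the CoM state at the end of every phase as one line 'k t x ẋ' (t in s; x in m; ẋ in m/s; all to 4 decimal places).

phase 1: p=0.0555, T=0.483, ωT=1.703106, cosh=2.836547, sinh=2.654430; start (x,ẋ)=(-0.083400, 0.558700) → end (x,ẋ)=(0.082090, 0.284705)
phase 2: p=0.4457, T=0.601, ωT=2.119186, cosh=4.222244, sinh=4.102115; start (x,ẋ)=(0.082090, 0.284705) → end (x,ẋ)=(-0.758337, -4.057331)

1 0.4830 0.0821 0.2847
2 1.0840 -0.7583 -4.0573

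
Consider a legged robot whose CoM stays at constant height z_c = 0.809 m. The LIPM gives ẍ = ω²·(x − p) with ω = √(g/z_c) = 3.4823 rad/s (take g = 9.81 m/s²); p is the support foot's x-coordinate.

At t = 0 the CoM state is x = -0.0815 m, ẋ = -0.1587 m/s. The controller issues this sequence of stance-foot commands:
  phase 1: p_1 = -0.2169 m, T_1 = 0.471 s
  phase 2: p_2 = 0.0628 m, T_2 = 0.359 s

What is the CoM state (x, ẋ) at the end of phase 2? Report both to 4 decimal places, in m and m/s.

x = 0.3480, ẋ = 1.2370

phase 1: p=-0.2169, T=0.471, ωT=1.640163, cosh=2.674980, sinh=2.481032; start (x,ẋ)=(-0.081500, -0.158700) → end (x,ẋ)=(0.032223, 0.745296)
phase 2: p=0.0628, T=0.359, ωT=1.250146, cosh=1.888657, sinh=1.602194; start (x,ẋ)=(0.032223, 0.745296) → end (x,ẋ)=(0.347959, 1.237011)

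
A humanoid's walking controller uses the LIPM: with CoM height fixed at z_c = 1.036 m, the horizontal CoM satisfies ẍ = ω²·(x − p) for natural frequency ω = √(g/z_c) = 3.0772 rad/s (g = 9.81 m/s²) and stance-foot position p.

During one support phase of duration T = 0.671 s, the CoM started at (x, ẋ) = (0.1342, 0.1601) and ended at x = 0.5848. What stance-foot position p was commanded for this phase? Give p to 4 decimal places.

ωT = 3.0772·0.671 = 2.064801; cosh(ωT) = 4.005287, sinh(ωT) = 3.878443
x(T) = p + (x₀−p)·cosh(ωT) + (ẋ₀/ω)·sinh(ωT) ⇒ p·(1 − cosh) = x(T) − x₀·cosh − (ẋ₀/ω)·sinh
numerator   = 0.5848 − (0.1342)·4.005287 − (0.1601/3.0772)·3.878443 = -0.154496
denominator = 1 − 4.005287 = -3.005287
p = -0.154496 / -3.005287 = 0.0514

p = 0.0514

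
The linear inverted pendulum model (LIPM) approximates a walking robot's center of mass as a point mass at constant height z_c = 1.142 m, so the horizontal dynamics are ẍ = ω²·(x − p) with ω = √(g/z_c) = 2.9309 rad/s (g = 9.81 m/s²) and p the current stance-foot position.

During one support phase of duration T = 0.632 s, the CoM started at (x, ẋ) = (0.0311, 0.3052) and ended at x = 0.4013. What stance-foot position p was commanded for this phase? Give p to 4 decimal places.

p = 0.0106

ωT = 2.9309·0.632 = 1.852329; cosh(ωT) = 3.265759, sinh(ωT) = 3.108888
x(T) = p + (x₀−p)·cosh(ωT) + (ẋ₀/ω)·sinh(ωT) ⇒ p·(1 − cosh) = x(T) − x₀·cosh − (ẋ₀/ω)·sinh
numerator   = 0.4013 − (0.0311)·3.265759 − (0.3052/2.9309)·3.108888 = -0.023999
denominator = 1 − 3.265759 = -2.265759
p = -0.023999 / -2.265759 = 0.0106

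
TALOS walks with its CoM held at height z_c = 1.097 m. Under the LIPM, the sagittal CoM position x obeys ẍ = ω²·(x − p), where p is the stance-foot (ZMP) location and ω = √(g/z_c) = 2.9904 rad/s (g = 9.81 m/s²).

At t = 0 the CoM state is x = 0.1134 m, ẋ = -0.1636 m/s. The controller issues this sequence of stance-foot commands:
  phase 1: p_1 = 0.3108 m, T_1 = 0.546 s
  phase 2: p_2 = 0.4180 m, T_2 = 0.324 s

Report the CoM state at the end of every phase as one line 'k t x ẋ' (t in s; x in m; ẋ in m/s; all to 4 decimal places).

1 0.5460 -0.3483 -1.8875
2 0.8700 -1.4488 -5.4293

phase 1: p=0.3108, T=0.546, ωT=1.632758, cosh=2.656681, sinh=2.461291; start (x,ẋ)=(0.113400, -0.163600) → end (x,ẋ)=(-0.348282, -1.887546)
phase 2: p=0.4180, T=0.324, ωT=0.968890, cosh=1.507261, sinh=1.127756; start (x,ẋ)=(-0.348282, -1.887546) → end (x,ẋ)=(-1.448829, -5.429266)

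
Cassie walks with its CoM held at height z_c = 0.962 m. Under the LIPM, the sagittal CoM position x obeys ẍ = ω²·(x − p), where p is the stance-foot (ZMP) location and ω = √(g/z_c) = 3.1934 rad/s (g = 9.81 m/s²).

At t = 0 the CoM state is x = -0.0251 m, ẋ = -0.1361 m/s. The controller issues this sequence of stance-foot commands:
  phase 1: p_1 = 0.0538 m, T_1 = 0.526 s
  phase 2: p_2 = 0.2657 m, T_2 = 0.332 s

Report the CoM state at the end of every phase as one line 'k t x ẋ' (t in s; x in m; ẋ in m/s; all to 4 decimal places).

phase 1: p=0.0538, T=0.526, ωT=1.679728, cosh=2.775262, sinh=2.588837; start (x,ẋ)=(-0.025100, -0.136100) → end (x,ẋ)=(-0.275502, -1.029995)
phase 2: p=0.2657, T=0.332, ωT=1.060209, cosh=1.616679, sinh=1.270295; start (x,ẋ)=(-0.275502, -1.029995) → end (x,ẋ)=(-1.018969, -3.860590)

1 0.5260 -0.2755 -1.0300
2 0.8580 -1.0190 -3.8606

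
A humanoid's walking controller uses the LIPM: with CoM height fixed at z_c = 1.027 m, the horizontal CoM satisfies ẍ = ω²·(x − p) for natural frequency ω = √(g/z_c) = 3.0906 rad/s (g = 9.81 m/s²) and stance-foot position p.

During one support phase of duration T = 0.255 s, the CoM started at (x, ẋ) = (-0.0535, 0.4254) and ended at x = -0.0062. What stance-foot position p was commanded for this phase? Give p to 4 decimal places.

ωT = 3.0906·0.255 = 0.788103; cosh(ωT) = 1.326964, sinh(ωT) = 0.872257
x(T) = p + (x₀−p)·cosh(ωT) + (ẋ₀/ω)·sinh(ωT) ⇒ p·(1 − cosh) = x(T) − x₀·cosh − (ẋ₀/ω)·sinh
numerator   = -0.0062 − (-0.0535)·1.326964 − (0.4254/3.0906)·0.872257 = -0.055268
denominator = 1 − 1.326964 = -0.326964
p = -0.055268 / -0.326964 = 0.1690

p = 0.1690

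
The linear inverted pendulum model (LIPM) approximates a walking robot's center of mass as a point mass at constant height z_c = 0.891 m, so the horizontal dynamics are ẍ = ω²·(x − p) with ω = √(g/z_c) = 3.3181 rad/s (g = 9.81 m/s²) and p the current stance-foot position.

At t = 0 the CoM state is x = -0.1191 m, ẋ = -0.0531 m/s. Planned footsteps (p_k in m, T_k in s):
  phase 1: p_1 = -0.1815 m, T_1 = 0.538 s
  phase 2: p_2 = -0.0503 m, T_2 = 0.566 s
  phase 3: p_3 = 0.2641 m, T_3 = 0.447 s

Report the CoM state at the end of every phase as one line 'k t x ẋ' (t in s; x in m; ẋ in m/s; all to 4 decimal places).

phase 1: p=-0.1815, T=0.538, ωT=1.785138, cosh=3.064088, sinh=2.896314; start (x,ẋ)=(-0.119100, -0.053100) → end (x,ẋ)=(-0.036651, 0.436977)
phase 2: p=-0.0503, T=0.566, ωT=1.878045, cosh=3.346796, sinh=3.193907; start (x,ẋ)=(-0.036651, 0.436977) → end (x,ẋ)=(0.416002, 1.607121)
phase 3: p=0.2641, T=0.447, ωT=1.483191, cosh=2.316949, sinh=2.090036; start (x,ẋ)=(0.416002, 1.607121) → end (x,ẋ)=(1.628357, 4.777047)

1 0.5380 -0.0367 0.4370
2 1.1040 0.4160 1.6071
3 1.5510 1.6284 4.7770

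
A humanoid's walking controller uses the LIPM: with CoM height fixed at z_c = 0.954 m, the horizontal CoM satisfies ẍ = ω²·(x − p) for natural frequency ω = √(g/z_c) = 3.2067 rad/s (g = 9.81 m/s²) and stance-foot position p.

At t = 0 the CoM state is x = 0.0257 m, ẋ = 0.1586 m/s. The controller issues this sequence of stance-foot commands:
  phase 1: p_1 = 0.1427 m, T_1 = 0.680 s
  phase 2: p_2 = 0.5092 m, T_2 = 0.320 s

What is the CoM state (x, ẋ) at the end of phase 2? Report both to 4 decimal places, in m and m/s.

phase 1: p=0.1427, T=0.680, ωT=2.180556, cosh=4.482102, sinh=4.369124; start (x,ẋ)=(0.025700, 0.158600) → end (x,ẋ)=(-0.165614, -0.928363)
phase 2: p=0.5092, T=0.320, ωT=1.026144, cosh=1.574336, sinh=1.215950; start (x,ẋ)=(-0.165614, -0.928363) → end (x,ẋ)=(-0.905210, -4.092780)

x = -0.9052, ẋ = -4.0928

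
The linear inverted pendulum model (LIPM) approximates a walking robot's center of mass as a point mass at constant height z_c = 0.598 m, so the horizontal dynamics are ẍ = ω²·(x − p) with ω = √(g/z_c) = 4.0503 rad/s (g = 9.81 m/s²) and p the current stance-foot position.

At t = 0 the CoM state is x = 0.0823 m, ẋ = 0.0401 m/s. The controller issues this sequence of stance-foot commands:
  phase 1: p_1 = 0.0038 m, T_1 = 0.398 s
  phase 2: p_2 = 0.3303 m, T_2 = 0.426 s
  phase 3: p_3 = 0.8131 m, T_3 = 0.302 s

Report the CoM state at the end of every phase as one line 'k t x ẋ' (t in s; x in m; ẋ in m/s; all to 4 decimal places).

1 0.3980 0.2322 0.8697
2 0.8240 0.6299 1.4392
3 1.1260 1.0263 1.5056

phase 1: p=0.0038, T=0.398, ωT=1.612019, cosh=2.606204, sinh=2.406720; start (x,ẋ)=(0.082300, 0.040100) → end (x,ẋ)=(0.232215, 0.869722)
phase 2: p=0.3303, T=0.426, ωT=1.725428, cosh=2.896510, sinh=2.718413; start (x,ẋ)=(0.232215, 0.869722) → end (x,ẋ)=(0.629921, 1.439201)
phase 3: p=0.8131, T=0.302, ωT=1.223191, cosh=1.846151, sinh=1.551861; start (x,ẋ)=(0.629921, 1.439201) → end (x,ẋ)=(1.026349, 1.505608)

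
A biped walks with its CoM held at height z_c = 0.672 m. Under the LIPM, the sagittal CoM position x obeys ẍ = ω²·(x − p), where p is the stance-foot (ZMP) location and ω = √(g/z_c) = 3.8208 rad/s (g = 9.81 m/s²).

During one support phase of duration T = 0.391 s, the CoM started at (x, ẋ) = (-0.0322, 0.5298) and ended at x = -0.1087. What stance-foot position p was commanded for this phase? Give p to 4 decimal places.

p = 0.2438

ωT = 3.8208·0.391 = 1.493933; cosh(ωT) = 2.339534, sinh(ωT) = 2.115046
x(T) = p + (x₀−p)·cosh(ωT) + (ẋ₀/ω)·sinh(ωT) ⇒ p·(1 − cosh) = x(T) − x₀·cosh − (ẋ₀/ω)·sinh
numerator   = -0.1087 − (-0.0322)·2.339534 − (0.5298/3.8208)·2.115046 = -0.326644
denominator = 1 − 2.339534 = -1.339534
p = -0.326644 / -1.339534 = 0.2438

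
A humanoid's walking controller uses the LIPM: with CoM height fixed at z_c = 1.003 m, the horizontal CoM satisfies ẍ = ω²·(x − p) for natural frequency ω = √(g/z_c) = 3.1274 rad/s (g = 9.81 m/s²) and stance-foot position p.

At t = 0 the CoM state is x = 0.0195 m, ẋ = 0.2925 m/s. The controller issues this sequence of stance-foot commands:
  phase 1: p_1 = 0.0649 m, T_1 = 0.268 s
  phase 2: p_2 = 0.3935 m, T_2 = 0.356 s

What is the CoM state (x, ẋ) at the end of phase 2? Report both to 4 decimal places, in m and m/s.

x = -0.0012, ẋ = -0.8350

phase 1: p=0.0649, T=0.268, ωT=0.838143, cosh=1.372291, sinh=0.939779; start (x,ẋ)=(0.019500, 0.292500) → end (x,ẋ)=(0.090494, 0.267962)
phase 2: p=0.3935, T=0.356, ωT=1.113354, cosh=1.686505, sinh=1.358049; start (x,ẋ)=(0.090494, 0.267962) → end (x,ẋ)=(-0.001161, -0.834998)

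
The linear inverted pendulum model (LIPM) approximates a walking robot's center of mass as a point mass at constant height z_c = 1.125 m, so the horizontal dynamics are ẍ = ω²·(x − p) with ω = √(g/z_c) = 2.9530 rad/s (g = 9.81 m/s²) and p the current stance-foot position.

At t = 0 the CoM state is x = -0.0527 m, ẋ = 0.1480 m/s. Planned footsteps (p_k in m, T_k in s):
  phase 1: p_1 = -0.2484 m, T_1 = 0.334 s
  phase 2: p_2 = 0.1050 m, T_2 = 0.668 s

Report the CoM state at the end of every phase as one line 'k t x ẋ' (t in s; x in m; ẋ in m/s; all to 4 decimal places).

phase 1: p=-0.2484, T=0.334, ωT=0.986302, cosh=1.527127, sinh=1.154174; start (x,ẋ)=(-0.052700, 0.148000) → end (x,ẋ)=(0.108304, 0.893014)
phase 2: p=0.1050, T=0.668, ωT=1.972604, cosh=3.664234, sinh=3.525140; start (x,ẋ)=(0.108304, 0.893014) → end (x,ẋ)=(1.183142, 3.306609)

1 0.3340 0.1083 0.8930
2 1.0020 1.1831 3.3066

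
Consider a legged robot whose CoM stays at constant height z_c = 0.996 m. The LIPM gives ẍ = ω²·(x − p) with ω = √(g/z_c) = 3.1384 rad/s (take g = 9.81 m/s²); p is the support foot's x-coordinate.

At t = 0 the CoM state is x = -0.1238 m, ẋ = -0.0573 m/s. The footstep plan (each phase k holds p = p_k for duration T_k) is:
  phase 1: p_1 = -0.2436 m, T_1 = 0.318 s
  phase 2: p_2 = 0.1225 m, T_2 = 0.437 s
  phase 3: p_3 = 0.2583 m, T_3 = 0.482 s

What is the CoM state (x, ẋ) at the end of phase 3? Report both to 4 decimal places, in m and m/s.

phase 1: p=-0.2436, T=0.318, ωT=0.998011, cosh=1.540746, sinh=1.172135; start (x,ẋ)=(-0.123800, -0.057300) → end (x,ẋ)=(-0.080419, 0.352415)
phase 2: p=0.1225, T=0.437, ωT=1.371481, cosh=2.097457, sinh=1.843726; start (x,ẋ)=(-0.080419, 0.352415) → end (x,ẋ)=(-0.096080, -0.434986)
phase 3: p=0.2583, T=0.482, ωT=1.512709, cosh=2.379661, sinh=2.159349; start (x,ẋ)=(-0.096080, -0.434986) → end (x,ẋ)=(-0.884292, -3.436715)

x = -0.8843, ẋ = -3.4367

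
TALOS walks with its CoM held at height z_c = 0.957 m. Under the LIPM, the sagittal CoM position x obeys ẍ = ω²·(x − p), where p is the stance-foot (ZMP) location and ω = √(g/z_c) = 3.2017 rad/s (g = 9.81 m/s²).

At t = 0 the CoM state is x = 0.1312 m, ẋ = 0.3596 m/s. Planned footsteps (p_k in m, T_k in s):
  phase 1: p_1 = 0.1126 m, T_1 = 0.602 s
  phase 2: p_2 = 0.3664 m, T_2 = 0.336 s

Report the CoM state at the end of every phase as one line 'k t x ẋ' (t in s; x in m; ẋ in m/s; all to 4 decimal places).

1 0.6020 0.5556 1.4620
2 0.9380 1.2677 3.1776

phase 1: p=0.1126, T=0.602, ωT=1.927423, cosh=3.508652, sinh=3.363129; start (x,ẋ)=(0.131200, 0.359600) → end (x,ẋ)=(0.555592, 1.461991)
phase 2: p=0.3664, T=0.336, ωT=1.075771, cosh=1.636644, sinh=1.295609; start (x,ẋ)=(0.555592, 1.461991) → end (x,ẋ)=(1.267653, 3.177556)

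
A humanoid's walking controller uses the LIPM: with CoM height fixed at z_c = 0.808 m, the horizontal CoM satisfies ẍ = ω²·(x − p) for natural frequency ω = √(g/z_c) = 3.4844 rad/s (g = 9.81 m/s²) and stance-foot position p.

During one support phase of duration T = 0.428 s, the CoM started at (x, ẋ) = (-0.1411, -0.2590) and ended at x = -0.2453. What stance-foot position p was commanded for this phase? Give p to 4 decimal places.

p = -0.1805

ωT = 3.4844·0.428 = 1.491323; cosh(ωT) = 2.334023, sinh(ωT) = 2.108948
x(T) = p + (x₀−p)·cosh(ωT) + (ẋ₀/ω)·sinh(ωT) ⇒ p·(1 − cosh) = x(T) − x₀·cosh − (ẋ₀/ω)·sinh
numerator   = -0.2453 − (-0.1411)·2.334023 − (-0.2590/3.4844)·2.108948 = 0.240791
denominator = 1 − 2.334023 = -1.334023
p = 0.240791 / -1.334023 = -0.1805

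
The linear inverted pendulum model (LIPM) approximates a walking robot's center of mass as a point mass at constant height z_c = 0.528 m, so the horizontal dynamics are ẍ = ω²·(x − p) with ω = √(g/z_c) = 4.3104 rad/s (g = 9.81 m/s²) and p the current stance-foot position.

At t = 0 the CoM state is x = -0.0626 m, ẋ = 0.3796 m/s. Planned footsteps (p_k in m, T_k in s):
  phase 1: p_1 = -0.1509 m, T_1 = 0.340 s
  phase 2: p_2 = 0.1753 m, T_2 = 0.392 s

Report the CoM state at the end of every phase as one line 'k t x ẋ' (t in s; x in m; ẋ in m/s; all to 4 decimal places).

1 0.3400 0.2309 1.6457
2 0.7320 1.3302 5.2374

phase 1: p=-0.1509, T=0.340, ωT=1.465536, cosh=2.280409, sinh=2.049455; start (x,ẋ)=(-0.062600, 0.379600) → end (x,ẋ)=(0.230948, 1.645683)
phase 2: p=0.1753, T=0.392, ωT=1.689677, cosh=2.801154, sinh=2.616575; start (x,ẋ)=(0.230948, 1.645683) → end (x,ẋ)=(1.330169, 5.237431)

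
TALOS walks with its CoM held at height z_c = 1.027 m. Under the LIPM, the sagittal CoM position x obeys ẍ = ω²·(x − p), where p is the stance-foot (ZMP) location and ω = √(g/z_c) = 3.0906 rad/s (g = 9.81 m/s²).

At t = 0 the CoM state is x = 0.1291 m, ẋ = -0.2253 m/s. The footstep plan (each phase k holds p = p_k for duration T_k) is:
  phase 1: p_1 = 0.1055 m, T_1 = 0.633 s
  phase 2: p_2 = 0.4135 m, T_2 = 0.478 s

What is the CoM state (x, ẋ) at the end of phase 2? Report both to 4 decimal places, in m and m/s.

phase 1: p=0.1055, T=0.633, ωT=1.956350, cosh=3.607417, sinh=3.466043; start (x,ẋ)=(0.129100, -0.225300) → end (x,ẋ)=(-0.062034, -0.559944)
phase 2: p=0.4135, T=0.478, ωT=1.477307, cosh=2.304691, sinh=2.076439; start (x,ẋ)=(-0.062034, -0.559944) → end (x,ẋ)=(-1.058662, -4.342212)

x = -1.0587, ẋ = -4.3422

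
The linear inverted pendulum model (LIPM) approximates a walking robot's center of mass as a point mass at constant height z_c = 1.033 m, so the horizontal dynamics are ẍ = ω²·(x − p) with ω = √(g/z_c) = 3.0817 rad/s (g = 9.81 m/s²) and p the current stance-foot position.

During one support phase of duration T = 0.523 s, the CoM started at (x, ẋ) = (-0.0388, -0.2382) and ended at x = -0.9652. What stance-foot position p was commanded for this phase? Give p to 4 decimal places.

ωT = 3.0817·0.523 = 1.611729; cosh(ωT) = 2.605506, sinh(ωT) = 2.405963
x(T) = p + (x₀−p)·cosh(ωT) + (ẋ₀/ω)·sinh(ωT) ⇒ p·(1 − cosh) = x(T) − x₀·cosh − (ẋ₀/ω)·sinh
numerator   = -0.9652 − (-0.0388)·2.605506 − (-0.2382/3.0817)·2.405963 = -0.678137
denominator = 1 − 2.605506 = -1.605506
p = -0.678137 / -1.605506 = 0.4224

p = 0.4224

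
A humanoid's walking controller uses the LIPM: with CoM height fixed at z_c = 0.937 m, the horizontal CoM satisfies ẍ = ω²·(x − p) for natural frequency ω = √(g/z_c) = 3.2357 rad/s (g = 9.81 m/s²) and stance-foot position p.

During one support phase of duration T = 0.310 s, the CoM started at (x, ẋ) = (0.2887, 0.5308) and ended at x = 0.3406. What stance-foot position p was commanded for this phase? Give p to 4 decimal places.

p = 0.5478

ωT = 3.2357·0.310 = 1.003067; cosh(ωT) = 1.546692, sinh(ωT) = 1.179939
x(T) = p + (x₀−p)·cosh(ωT) + (ẋ₀/ω)·sinh(ωT) ⇒ p·(1 − cosh) = x(T) − x₀·cosh − (ẋ₀/ω)·sinh
numerator   = 0.3406 − (0.2887)·1.546692 − (0.5308/3.2357)·1.179939 = -0.299493
denominator = 1 − 1.546692 = -0.546692
p = -0.299493 / -0.546692 = 0.5478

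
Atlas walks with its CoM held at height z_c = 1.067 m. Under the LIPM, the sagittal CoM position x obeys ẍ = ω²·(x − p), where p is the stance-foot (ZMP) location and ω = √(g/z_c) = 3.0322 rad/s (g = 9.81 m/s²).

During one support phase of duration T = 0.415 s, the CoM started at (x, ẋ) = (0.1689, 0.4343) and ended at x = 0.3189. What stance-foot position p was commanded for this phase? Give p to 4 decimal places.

ωT = 3.0322·0.415 = 1.258363; cosh(ωT) = 1.901887, sinh(ωT) = 1.617768
x(T) = p + (x₀−p)·cosh(ωT) + (ẋ₀/ω)·sinh(ωT) ⇒ p·(1 − cosh) = x(T) − x₀·cosh − (ẋ₀/ω)·sinh
numerator   = 0.3189 − (0.1689)·1.901887 − (0.4343/3.0322)·1.617768 = -0.234041
denominator = 1 − 1.901887 = -0.901887
p = -0.234041 / -0.901887 = 0.2595

p = 0.2595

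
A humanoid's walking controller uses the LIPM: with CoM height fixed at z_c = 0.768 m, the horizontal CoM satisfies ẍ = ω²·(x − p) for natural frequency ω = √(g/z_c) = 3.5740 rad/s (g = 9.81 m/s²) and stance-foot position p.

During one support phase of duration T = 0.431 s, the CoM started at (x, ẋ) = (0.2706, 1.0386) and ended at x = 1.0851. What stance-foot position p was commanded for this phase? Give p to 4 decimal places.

ωT = 3.5740·0.431 = 1.540394; cosh(ωT) = 2.440363, sinh(ωT) = 2.226066
x(T) = p + (x₀−p)·cosh(ωT) + (ẋ₀/ω)·sinh(ωT) ⇒ p·(1 − cosh) = x(T) − x₀·cosh − (ẋ₀/ω)·sinh
numerator   = 1.0851 − (0.2706)·2.440363 − (1.0386/3.5740)·2.226066 = -0.222154
denominator = 1 − 2.440363 = -1.440363
p = -0.222154 / -1.440363 = 0.1542

p = 0.1542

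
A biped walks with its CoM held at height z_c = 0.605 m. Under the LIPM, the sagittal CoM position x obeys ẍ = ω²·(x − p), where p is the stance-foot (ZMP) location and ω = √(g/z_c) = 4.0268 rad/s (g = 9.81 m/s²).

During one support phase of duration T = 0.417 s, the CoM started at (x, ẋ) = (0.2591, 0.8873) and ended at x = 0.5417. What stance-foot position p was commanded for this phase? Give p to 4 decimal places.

ωT = 4.0268·0.417 = 1.679176; cosh(ωT) = 2.773831, sinh(ωT) = 2.587303
x(T) = p + (x₀−p)·cosh(ωT) + (ẋ₀/ω)·sinh(ωT) ⇒ p·(1 − cosh) = x(T) − x₀·cosh − (ẋ₀/ω)·sinh
numerator   = 0.5417 − (0.2591)·2.773831 − (0.8873/4.0268)·2.587303 = -0.747108
denominator = 1 − 2.773831 = -1.773831
p = -0.747108 / -1.773831 = 0.4212

p = 0.4212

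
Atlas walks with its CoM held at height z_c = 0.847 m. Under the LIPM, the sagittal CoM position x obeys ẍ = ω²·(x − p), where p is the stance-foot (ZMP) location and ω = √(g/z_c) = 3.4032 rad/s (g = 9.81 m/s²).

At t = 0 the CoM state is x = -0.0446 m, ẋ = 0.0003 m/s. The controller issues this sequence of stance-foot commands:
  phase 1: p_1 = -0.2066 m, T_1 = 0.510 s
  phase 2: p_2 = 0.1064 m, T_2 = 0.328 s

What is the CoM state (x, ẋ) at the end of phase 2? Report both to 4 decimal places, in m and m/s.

x = 0.9857, ẋ = 3.3094

phase 1: p=-0.2066, T=0.510, ωT=1.735632, cosh=2.924400, sinh=2.748111; start (x,ẋ)=(-0.044600, 0.000300) → end (x,ẋ)=(0.267395, 1.515962)
phase 2: p=0.1064, T=0.328, ωT=1.116250, cosh=1.690444, sinh=1.362938; start (x,ẋ)=(0.267395, 1.515962) → end (x,ẋ)=(0.985676, 3.309399)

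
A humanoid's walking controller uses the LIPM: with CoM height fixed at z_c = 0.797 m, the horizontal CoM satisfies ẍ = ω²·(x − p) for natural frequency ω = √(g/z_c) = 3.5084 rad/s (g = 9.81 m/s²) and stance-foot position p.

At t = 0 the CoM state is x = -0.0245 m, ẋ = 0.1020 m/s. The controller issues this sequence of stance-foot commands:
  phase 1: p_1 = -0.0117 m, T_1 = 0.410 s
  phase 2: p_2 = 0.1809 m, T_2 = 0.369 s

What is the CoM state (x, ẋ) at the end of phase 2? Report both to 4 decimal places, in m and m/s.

phase 1: p=-0.0117, T=0.410, ωT=1.438444, cosh=2.225715, sinh=1.988418; start (x,ẋ)=(-0.024500, 0.102000) → end (x,ẋ)=(0.017620, 0.137728)
phase 2: p=0.1809, T=0.369, ωT=1.294600, cosh=1.961771, sinh=1.687763; start (x,ẋ)=(0.017620, 0.137728) → end (x,ẋ)=(-0.073161, -0.696645)

x = -0.0732, ẋ = -0.6966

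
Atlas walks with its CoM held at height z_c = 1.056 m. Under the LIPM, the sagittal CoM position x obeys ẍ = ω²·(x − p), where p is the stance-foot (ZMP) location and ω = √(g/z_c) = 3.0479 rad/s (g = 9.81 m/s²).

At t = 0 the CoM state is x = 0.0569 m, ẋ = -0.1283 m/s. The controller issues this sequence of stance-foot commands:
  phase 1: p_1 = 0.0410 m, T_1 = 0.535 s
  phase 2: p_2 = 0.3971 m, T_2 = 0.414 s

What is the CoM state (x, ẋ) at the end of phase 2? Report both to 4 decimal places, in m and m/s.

x = -0.5168, ẋ = -2.4880

phase 1: p=0.0410, T=0.535, ωT=1.630626, cosh=2.651440, sinh=2.455633; start (x,ẋ)=(0.056900, -0.128300) → end (x,ẋ)=(-0.020211, -0.221176)
phase 2: p=0.3971, T=0.414, ωT=1.261831, cosh=1.907508, sinh=1.624373; start (x,ẋ)=(-0.020211, -0.221176) → end (x,ẋ)=(-0.516799, -2.487970)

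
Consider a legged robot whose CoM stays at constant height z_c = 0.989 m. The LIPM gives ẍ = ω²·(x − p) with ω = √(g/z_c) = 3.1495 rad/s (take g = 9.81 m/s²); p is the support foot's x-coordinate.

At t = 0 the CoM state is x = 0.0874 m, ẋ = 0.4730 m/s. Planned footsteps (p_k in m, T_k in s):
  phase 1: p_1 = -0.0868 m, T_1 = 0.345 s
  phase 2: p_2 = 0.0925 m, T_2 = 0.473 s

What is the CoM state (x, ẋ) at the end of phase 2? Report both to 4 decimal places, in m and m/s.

x = 1.8081, ẋ = 5.5247

phase 1: p=-0.0868, T=0.345, ωT=1.086577, cosh=1.650741, sinh=1.313371; start (x,ẋ)=(0.087400, 0.473000) → end (x,ẋ)=(0.398005, 1.501372)
phase 2: p=0.0925, T=0.473, ωT=1.489713, cosh=2.330631, sinh=2.105194; start (x,ẋ)=(0.398005, 1.501372) → end (x,ẋ)=(1.808068, 5.524733)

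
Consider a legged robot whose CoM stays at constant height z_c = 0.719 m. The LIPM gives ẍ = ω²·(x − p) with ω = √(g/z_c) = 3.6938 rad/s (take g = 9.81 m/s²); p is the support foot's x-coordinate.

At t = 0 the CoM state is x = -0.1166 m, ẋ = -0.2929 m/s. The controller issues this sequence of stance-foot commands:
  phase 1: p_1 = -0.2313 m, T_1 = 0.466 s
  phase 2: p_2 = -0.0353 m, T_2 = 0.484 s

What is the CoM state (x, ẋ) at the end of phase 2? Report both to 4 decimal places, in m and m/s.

x = -0.0429, ẋ = 0.0717

phase 1: p=-0.2313, T=0.466, ωT=1.721311, cosh=2.885343, sinh=2.706511; start (x,ẋ)=(-0.116600, -0.292900) → end (x,ẋ)=(-0.114964, 0.301575)
phase 2: p=-0.0353, T=0.484, ωT=1.787799, cosh=3.071807, sinh=2.904479; start (x,ẋ)=(-0.114964, 0.301575) → end (x,ẋ)=(-0.042881, 0.071698)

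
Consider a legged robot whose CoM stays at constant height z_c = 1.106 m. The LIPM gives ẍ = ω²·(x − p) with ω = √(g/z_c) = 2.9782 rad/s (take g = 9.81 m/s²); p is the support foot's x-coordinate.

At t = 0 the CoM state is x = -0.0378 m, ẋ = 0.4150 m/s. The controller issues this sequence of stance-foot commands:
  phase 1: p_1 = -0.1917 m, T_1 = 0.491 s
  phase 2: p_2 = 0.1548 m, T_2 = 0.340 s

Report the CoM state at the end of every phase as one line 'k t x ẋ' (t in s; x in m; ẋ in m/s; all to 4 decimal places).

1 0.4910 0.4428 1.8796
2 0.8310 1.3575 3.9531

phase 1: p=-0.1917, T=0.491, ωT=1.462296, cosh=2.273781, sinh=2.042077; start (x,ẋ)=(-0.037800, 0.415000) → end (x,ẋ)=(0.442790, 1.879595)
phase 2: p=0.1548, T=0.340, ωT=1.012588, cosh=1.557997, sinh=1.194719; start (x,ẋ)=(0.442790, 1.879595) → end (x,ẋ)=(1.357496, 3.953104)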